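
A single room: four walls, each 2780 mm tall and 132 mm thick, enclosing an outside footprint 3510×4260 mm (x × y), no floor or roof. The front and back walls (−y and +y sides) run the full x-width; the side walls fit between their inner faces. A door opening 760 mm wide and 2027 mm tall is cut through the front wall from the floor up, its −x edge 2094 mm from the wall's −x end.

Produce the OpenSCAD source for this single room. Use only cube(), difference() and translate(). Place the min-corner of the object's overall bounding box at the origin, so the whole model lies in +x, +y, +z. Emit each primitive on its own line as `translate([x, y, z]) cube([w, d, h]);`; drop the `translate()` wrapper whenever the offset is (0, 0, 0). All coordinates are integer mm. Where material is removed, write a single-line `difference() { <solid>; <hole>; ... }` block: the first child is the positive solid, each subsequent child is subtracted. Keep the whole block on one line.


difference() { cube([3510, 132, 2780]); translate([2094, 0, 0]) cube([760, 132, 2027]); }
translate([0, 4128, 0]) cube([3510, 132, 2780]);
translate([0, 132, 0]) cube([132, 3996, 2780]);
translate([3378, 132, 0]) cube([132, 3996, 2780]);


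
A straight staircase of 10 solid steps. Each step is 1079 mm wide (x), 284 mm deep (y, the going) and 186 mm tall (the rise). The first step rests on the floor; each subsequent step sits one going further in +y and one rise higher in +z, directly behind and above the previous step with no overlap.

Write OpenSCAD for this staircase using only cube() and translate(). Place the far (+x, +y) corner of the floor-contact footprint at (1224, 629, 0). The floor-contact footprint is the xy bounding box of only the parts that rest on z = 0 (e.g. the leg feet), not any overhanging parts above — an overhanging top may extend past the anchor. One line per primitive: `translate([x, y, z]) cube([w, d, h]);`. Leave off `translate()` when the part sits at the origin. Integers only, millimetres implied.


translate([145, 345, 0]) cube([1079, 284, 186]);
translate([145, 629, 186]) cube([1079, 284, 186]);
translate([145, 913, 372]) cube([1079, 284, 186]);
translate([145, 1197, 558]) cube([1079, 284, 186]);
translate([145, 1481, 744]) cube([1079, 284, 186]);
translate([145, 1765, 930]) cube([1079, 284, 186]);
translate([145, 2049, 1116]) cube([1079, 284, 186]);
translate([145, 2333, 1302]) cube([1079, 284, 186]);
translate([145, 2617, 1488]) cube([1079, 284, 186]);
translate([145, 2901, 1674]) cube([1079, 284, 186]);


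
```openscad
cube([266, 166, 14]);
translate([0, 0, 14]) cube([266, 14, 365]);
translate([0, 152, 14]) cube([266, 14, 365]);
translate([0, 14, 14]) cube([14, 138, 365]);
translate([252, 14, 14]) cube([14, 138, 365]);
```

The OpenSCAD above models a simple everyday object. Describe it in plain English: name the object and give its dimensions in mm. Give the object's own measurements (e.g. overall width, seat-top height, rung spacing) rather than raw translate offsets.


An open-topped rectangular box: outside dimensions 266×166×379 mm, with a uniform wall and base thickness of 14 mm. The base is a full 266×166 slab on the floor; four walls sit on top of the base. The front and back walls (the −y and +y sides) span the full width; the two side walls fit between them.


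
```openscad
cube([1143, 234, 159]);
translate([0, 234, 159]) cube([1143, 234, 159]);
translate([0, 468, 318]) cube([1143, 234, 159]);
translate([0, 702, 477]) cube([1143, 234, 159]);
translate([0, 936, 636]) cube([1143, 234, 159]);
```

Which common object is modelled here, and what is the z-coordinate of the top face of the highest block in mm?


A staircase. The total rise is 795 mm.

5 identical blocks, each offset up and back from the previous — a staircase. Each step is 159 mm tall and there are 5 of them, so the total rise is 5 × 159 = 795 mm.


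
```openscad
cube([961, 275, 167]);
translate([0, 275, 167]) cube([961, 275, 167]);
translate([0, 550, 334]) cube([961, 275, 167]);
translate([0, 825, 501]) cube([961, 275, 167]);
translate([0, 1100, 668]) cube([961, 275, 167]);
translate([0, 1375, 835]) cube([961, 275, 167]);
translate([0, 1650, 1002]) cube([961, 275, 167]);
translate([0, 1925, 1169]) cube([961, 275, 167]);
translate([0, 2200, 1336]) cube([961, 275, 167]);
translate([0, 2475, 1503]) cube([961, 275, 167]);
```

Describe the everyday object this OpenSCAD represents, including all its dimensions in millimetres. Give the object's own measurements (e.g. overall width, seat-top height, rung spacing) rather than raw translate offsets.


A straight staircase of 10 solid steps. Each step is 961 mm wide (x), 275 mm deep (y, the going) and 167 mm tall (the rise). The first step rests on the floor; each subsequent step sits one going further in +y and one rise higher in +z, directly behind and above the previous step with no overlap.


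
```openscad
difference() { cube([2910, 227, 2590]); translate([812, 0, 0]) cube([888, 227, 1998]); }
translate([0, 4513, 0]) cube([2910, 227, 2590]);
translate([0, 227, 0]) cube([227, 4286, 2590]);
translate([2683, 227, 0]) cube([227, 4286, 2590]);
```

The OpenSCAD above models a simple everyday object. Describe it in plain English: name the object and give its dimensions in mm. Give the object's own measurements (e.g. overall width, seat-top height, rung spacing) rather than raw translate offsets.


A single room: four walls, each 2590 mm tall and 227 mm thick, enclosing an outside footprint 2910×4740 mm (x × y), no floor or roof. The front and back walls (−y and +y sides) run the full x-width; the side walls fit between their inner faces. A door opening 888 mm wide and 1998 mm tall is cut through the front wall from the floor up, its −x edge 812 mm from the wall's −x end.


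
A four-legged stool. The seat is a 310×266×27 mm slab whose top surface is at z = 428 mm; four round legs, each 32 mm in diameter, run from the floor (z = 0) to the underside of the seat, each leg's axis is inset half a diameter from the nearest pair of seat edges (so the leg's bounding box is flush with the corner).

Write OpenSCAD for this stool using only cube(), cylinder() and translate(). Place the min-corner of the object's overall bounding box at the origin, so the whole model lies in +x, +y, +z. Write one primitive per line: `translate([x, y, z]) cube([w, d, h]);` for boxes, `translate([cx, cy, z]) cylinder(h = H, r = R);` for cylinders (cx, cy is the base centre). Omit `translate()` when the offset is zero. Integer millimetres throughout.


translate([0, 0, 401]) cube([310, 266, 27]);
translate([16, 16, 0]) cylinder(h = 401, r = 16);
translate([294, 16, 0]) cylinder(h = 401, r = 16);
translate([16, 250, 0]) cylinder(h = 401, r = 16);
translate([294, 250, 0]) cylinder(h = 401, r = 16);


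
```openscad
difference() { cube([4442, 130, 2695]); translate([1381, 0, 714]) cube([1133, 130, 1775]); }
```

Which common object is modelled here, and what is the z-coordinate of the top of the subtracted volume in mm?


A wall with a window opening. The window head height is 2489 mm.

A wall with a rectangular opening subtracted — a window. Sill at z = 714, opening 1775 mm tall, so the head is at 714 + 1775 = 2489 mm.


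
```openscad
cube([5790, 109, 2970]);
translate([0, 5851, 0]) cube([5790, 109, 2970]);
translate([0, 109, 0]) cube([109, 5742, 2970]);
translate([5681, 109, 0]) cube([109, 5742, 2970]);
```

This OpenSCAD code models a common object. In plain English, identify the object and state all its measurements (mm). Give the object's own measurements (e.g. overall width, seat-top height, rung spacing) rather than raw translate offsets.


The wall frame of a small rectangular building: four walls, each 2970 mm tall and 109 mm thick, enclosing a footprint 5790 mm (x) by 5960 mm (y) outside-to-outside, with no floor or roof. The front and back walls (the −y and +y sides) span the full width; the two side walls fit between them.


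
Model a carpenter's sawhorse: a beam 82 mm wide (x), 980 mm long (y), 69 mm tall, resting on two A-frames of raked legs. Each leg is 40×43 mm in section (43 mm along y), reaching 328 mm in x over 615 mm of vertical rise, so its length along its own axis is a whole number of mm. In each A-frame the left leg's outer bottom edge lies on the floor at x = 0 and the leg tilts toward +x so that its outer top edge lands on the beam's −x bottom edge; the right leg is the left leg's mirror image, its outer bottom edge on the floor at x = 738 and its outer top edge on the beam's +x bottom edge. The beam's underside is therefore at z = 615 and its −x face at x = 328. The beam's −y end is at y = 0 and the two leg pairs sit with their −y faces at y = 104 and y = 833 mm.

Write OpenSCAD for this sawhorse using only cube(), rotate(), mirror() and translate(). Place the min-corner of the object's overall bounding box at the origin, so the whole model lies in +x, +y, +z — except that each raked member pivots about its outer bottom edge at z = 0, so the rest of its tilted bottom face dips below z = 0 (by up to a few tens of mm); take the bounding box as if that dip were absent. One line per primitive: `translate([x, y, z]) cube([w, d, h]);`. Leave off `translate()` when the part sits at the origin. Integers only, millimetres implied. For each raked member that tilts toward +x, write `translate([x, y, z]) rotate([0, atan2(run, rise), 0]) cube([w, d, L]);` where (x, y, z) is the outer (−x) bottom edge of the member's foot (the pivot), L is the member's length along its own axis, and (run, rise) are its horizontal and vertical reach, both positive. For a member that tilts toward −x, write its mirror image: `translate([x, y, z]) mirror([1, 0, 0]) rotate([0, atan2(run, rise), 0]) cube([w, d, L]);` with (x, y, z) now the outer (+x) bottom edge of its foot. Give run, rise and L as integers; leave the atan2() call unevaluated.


translate([328, 0, 615]) cube([82, 980, 69]);
translate([0, 104, 0]) rotate([0, atan2(328, 615), 0]) cube([40, 43, 697]);
translate([738, 104, 0]) mirror([1, 0, 0]) rotate([0, atan2(328, 615), 0]) cube([40, 43, 697]);
translate([0, 833, 0]) rotate([0, atan2(328, 615), 0]) cube([40, 43, 697]);
translate([738, 833, 0]) mirror([1, 0, 0]) rotate([0, atan2(328, 615), 0]) cube([40, 43, 697]);


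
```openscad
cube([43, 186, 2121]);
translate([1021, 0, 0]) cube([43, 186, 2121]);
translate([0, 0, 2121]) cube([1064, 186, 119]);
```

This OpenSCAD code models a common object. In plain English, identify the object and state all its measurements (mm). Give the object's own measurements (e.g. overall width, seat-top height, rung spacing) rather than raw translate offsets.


A door frame. The clear opening is 978 mm wide and 2121 mm high. Two 43 mm wide jambs, 186 mm deep, stand either side of the opening from the floor to the top of the opening. A 119 mm thick head sits across the top of both jambs, spanning the full outside width of the frame.


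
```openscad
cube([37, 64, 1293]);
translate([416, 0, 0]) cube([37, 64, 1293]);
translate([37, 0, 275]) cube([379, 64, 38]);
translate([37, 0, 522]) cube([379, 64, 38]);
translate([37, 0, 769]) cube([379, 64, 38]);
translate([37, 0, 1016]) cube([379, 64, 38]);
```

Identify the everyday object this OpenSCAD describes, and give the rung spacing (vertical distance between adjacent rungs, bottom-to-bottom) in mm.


A ladder. The rung spacing is 247 mm.

Two tall 37×64 posts with 4 short bars between them — a ladder. Adjacent rungs sit at z = 275 and z = 522, so the spacing is 522 − 275 = 247 mm.


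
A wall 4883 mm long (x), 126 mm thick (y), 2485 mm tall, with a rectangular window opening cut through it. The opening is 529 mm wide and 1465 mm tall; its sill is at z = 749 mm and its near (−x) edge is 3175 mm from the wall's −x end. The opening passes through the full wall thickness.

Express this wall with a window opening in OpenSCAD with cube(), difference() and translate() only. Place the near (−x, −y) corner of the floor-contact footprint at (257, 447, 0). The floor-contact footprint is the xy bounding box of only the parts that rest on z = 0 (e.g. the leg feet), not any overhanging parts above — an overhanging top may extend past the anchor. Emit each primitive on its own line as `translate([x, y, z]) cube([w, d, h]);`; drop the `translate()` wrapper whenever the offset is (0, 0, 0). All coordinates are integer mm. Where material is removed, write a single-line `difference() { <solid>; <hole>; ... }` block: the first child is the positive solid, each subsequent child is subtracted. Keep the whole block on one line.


difference() { translate([257, 447, 0]) cube([4883, 126, 2485]); translate([3432, 447, 749]) cube([529, 126, 1465]); }


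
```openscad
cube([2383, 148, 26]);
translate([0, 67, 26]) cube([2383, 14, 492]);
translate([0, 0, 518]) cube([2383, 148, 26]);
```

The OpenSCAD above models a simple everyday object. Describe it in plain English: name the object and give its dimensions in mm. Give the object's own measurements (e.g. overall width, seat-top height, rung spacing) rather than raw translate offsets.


An I-beam lying along x, 2383 mm long. Overall section height 544 mm. Two flanges 148 mm wide (y) and 26 mm thick, one on the floor and one at the top; a web 14 mm thick runs between them, centred on the flange width.


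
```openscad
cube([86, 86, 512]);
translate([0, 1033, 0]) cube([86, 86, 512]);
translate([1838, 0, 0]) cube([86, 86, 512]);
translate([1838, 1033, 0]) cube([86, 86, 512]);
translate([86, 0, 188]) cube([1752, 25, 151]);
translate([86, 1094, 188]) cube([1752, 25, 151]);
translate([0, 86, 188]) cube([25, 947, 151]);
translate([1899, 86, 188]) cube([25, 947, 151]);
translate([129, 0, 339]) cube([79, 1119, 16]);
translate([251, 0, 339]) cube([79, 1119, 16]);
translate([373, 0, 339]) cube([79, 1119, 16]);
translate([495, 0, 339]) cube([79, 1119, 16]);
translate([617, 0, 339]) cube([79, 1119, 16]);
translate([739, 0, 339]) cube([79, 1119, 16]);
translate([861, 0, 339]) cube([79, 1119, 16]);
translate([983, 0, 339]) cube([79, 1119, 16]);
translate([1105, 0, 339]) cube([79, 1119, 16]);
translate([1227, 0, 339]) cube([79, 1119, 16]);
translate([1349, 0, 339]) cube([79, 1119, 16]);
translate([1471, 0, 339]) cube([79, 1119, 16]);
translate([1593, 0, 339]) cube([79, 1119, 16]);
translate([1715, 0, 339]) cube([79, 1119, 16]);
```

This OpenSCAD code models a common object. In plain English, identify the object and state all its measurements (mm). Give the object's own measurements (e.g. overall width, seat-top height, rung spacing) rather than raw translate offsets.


A bed frame 1924 mm long (x) by 1119 mm wide (y). Four 86×86 mm corner posts, 512 mm tall, at the corners of the footprint. Four rails of 25 mm thickness and 151 mm height run between adjacent posts with their undersides at z = 188 mm, their outer faces flush with the outside of the frame (the two x-running rails run between the posts' inner faces; the two y-running rails run between the posts' inner faces). 14 slats, each 79 mm wide (x) and 16 mm thick, lie across the top of the two x-running rails, running the full 1119 mm width of the frame in y; along x they sit between the end posts with a 43 mm gap after the −x posts and between neighbouring slats, leaving 44 mm before the +x posts.


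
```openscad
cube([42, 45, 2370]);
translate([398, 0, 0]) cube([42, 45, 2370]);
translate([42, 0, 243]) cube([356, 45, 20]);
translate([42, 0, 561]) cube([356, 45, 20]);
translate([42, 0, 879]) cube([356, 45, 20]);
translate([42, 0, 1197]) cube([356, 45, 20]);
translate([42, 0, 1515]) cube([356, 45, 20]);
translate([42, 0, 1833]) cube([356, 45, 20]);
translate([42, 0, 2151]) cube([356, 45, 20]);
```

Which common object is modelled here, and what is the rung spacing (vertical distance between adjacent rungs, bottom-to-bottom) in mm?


A ladder. The rung spacing is 318 mm.

Two tall 42×45 posts with 7 short bars between them — a ladder. Adjacent rungs sit at z = 243 and z = 561, so the spacing is 561 − 243 = 318 mm.


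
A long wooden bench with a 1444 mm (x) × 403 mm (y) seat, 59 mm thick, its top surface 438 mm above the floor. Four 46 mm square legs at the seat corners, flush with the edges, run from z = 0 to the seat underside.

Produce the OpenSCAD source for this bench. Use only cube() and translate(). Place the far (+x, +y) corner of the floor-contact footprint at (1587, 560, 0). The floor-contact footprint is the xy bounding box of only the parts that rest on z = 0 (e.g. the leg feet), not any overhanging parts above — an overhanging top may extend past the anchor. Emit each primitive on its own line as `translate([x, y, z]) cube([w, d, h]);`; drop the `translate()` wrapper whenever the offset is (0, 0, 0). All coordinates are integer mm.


translate([143, 157, 379]) cube([1444, 403, 59]);
translate([143, 157, 0]) cube([46, 46, 379]);
translate([143, 514, 0]) cube([46, 46, 379]);
translate([1541, 157, 0]) cube([46, 46, 379]);
translate([1541, 514, 0]) cube([46, 46, 379]);


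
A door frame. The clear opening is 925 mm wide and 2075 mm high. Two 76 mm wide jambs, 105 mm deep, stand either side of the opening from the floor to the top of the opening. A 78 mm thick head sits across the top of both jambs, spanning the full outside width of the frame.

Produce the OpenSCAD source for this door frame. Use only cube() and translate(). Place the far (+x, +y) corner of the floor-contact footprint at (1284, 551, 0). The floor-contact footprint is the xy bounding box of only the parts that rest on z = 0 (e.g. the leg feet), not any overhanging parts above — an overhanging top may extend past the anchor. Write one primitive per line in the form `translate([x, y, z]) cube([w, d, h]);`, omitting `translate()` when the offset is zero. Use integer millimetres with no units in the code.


translate([207, 446, 0]) cube([76, 105, 2075]);
translate([1208, 446, 0]) cube([76, 105, 2075]);
translate([207, 446, 2075]) cube([1077, 105, 78]);


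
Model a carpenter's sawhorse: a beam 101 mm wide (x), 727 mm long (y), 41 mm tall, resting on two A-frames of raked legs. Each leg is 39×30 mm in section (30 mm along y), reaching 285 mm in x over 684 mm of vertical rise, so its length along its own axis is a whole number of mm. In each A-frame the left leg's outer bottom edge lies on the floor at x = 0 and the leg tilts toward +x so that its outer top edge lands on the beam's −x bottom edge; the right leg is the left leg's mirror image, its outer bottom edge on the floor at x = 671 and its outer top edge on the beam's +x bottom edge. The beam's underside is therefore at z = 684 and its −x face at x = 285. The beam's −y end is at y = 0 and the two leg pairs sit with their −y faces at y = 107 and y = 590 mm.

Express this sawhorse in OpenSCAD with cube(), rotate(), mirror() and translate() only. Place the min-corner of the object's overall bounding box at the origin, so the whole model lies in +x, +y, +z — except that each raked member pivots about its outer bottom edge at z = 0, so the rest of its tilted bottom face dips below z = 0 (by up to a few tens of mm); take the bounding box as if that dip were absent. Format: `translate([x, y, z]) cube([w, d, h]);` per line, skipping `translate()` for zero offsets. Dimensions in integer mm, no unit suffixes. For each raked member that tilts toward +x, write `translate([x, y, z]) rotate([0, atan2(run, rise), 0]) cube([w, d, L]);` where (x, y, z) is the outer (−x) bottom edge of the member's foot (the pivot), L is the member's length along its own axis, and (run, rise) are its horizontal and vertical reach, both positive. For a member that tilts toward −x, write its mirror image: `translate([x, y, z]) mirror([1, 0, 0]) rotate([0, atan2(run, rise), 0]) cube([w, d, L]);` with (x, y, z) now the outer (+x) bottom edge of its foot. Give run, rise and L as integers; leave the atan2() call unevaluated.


translate([285, 0, 684]) cube([101, 727, 41]);
translate([0, 107, 0]) rotate([0, atan2(285, 684), 0]) cube([39, 30, 741]);
translate([671, 107, 0]) mirror([1, 0, 0]) rotate([0, atan2(285, 684), 0]) cube([39, 30, 741]);
translate([0, 590, 0]) rotate([0, atan2(285, 684), 0]) cube([39, 30, 741]);
translate([671, 590, 0]) mirror([1, 0, 0]) rotate([0, atan2(285, 684), 0]) cube([39, 30, 741]);


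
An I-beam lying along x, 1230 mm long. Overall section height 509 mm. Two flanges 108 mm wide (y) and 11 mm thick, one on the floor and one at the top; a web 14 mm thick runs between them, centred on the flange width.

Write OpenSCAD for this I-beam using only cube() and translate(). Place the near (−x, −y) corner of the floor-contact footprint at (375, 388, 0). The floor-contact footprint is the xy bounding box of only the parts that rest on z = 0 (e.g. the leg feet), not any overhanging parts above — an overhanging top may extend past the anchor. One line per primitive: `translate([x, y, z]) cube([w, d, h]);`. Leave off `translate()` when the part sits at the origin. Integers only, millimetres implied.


translate([375, 388, 0]) cube([1230, 108, 11]);
translate([375, 435, 11]) cube([1230, 14, 487]);
translate([375, 388, 498]) cube([1230, 108, 11]);


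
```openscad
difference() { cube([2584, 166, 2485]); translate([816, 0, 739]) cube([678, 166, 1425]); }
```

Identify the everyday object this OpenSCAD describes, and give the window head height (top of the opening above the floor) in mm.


A wall with a window opening. The window head height is 2164 mm.

A wall with a rectangular opening subtracted — a window. Sill at z = 739, opening 1425 mm tall, so the head is at 739 + 1425 = 2164 mm.


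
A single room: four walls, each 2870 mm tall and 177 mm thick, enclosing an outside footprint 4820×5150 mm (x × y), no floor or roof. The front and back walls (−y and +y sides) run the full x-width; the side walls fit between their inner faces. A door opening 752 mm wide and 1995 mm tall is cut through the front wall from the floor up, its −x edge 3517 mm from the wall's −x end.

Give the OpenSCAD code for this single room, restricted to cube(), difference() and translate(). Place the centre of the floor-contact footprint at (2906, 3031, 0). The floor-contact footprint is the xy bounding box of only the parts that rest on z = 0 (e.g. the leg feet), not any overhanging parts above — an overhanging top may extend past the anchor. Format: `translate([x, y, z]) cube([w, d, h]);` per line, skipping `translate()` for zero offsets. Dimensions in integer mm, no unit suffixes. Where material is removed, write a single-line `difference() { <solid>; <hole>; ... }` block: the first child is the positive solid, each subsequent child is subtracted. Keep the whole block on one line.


difference() { translate([496, 456, 0]) cube([4820, 177, 2870]); translate([4013, 456, 0]) cube([752, 177, 1995]); }
translate([496, 5429, 0]) cube([4820, 177, 2870]);
translate([496, 633, 0]) cube([177, 4796, 2870]);
translate([5139, 633, 0]) cube([177, 4796, 2870]);


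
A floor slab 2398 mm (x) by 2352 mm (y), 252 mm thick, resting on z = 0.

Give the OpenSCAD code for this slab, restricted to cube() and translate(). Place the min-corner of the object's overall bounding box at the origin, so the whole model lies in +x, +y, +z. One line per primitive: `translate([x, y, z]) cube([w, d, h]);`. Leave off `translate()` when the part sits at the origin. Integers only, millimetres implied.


cube([2398, 2352, 252]);


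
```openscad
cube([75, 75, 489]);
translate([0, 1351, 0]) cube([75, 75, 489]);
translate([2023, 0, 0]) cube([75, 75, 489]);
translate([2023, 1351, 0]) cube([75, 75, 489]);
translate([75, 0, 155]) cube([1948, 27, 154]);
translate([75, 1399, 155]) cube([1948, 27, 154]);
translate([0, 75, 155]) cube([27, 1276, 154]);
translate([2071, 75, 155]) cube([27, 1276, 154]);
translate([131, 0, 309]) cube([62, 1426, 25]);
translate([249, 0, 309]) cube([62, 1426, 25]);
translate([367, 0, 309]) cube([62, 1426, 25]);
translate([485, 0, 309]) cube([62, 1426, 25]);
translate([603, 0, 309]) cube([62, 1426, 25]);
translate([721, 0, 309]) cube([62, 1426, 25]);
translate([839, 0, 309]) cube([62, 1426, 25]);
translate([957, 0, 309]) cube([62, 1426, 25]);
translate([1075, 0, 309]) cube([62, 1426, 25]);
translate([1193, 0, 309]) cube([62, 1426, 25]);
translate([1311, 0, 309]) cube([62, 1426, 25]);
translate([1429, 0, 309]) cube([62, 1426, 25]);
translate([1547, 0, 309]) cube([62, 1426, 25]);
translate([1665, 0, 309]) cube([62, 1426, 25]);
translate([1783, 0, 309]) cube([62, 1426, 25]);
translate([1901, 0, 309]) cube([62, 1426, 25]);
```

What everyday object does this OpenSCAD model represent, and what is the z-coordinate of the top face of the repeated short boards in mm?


A bed frame. The slat-top height is 334 mm.

Four posts, four rails, and a row of slats — a bed frame. Slats sit on the rails at z = 155 + 154 = 309; with slat thickness 25, the top is 334 mm.


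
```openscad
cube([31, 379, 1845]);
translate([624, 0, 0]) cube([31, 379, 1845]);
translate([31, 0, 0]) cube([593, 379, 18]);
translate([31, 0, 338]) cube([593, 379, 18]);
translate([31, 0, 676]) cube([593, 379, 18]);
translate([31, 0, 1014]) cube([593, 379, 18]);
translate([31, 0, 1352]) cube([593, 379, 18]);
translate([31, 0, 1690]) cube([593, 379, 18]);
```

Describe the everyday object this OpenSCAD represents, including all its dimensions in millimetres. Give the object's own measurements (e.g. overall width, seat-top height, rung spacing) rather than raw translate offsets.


An open bookshelf. Two side panels, each 31 mm thick, 379 mm deep and 1845 mm tall, stand 655 mm apart (outside-to-outside). Between them sit 6 shelves, each 18 mm thick and 379 mm deep, spanning the full gap between the sides. The bottom shelf rests on the floor (its underside at z = 0) and the clear gap between one shelf's top and the next shelf's underside is 320 mm.


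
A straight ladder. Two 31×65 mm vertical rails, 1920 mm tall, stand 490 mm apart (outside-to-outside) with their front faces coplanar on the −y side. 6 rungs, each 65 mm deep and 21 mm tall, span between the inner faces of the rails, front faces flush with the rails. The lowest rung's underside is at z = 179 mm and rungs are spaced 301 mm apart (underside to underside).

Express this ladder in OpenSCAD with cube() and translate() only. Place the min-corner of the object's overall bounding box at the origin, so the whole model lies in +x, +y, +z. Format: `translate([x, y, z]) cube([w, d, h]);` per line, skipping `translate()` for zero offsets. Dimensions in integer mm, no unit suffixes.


// rung span = 490 - 2*31 = 428
// rung[k] z = 179 + k*301
cube([31, 65, 1920]);
translate([459, 0, 0]) cube([31, 65, 1920]);
translate([31, 0, 179]) cube([428, 65, 21]);
translate([31, 0, 480]) cube([428, 65, 21]);
translate([31, 0, 781]) cube([428, 65, 21]);
translate([31, 0, 1082]) cube([428, 65, 21]);
translate([31, 0, 1383]) cube([428, 65, 21]);
translate([31, 0, 1684]) cube([428, 65, 21]);


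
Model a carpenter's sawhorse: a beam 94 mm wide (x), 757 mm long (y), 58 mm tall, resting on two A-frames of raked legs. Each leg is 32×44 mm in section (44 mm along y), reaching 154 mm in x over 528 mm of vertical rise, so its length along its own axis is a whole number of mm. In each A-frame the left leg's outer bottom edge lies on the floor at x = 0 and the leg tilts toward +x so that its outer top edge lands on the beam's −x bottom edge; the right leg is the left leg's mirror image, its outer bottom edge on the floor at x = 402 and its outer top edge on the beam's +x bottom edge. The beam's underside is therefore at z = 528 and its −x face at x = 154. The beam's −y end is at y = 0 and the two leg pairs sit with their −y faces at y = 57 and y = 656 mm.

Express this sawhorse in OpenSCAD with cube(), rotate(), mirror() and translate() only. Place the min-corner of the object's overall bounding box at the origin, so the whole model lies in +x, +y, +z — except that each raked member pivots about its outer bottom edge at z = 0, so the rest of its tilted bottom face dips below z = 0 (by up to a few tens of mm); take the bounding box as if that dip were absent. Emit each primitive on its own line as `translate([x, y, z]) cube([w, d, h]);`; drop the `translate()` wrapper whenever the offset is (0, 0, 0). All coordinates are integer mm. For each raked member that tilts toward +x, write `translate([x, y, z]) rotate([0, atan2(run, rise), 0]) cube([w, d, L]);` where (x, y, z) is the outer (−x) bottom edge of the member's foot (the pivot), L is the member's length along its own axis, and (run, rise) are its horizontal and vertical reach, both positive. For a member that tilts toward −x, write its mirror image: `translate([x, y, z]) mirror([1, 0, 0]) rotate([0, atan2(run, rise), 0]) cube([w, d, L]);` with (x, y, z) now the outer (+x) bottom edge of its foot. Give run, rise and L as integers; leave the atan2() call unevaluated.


// leg length = √(154² + 528²) = 550
// right-leg outer foot x = 2·154 + 94 = 402
// beam min-corner = (154, 0, 528)
translate([154, 0, 528]) cube([94, 757, 58]);
translate([0, 57, 0]) rotate([0, atan2(154, 528), 0]) cube([32, 44, 550]);
translate([402, 57, 0]) mirror([1, 0, 0]) rotate([0, atan2(154, 528), 0]) cube([32, 44, 550]);
translate([0, 656, 0]) rotate([0, atan2(154, 528), 0]) cube([32, 44, 550]);
translate([402, 656, 0]) mirror([1, 0, 0]) rotate([0, atan2(154, 528), 0]) cube([32, 44, 550]);


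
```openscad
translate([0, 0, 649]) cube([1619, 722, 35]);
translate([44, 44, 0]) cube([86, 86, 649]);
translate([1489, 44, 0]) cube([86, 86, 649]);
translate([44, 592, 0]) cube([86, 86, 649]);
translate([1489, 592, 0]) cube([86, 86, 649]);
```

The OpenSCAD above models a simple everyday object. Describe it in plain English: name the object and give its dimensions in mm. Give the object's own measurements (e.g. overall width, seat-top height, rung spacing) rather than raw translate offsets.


A table: top 1619 mm (x) × 722 mm (y), 35 mm thick, upper face at z = 684 mm, on four 86×86 mm square legs, each inset 44 mm from the nearest pair of top edges from z = 0 to the bottom of the top.


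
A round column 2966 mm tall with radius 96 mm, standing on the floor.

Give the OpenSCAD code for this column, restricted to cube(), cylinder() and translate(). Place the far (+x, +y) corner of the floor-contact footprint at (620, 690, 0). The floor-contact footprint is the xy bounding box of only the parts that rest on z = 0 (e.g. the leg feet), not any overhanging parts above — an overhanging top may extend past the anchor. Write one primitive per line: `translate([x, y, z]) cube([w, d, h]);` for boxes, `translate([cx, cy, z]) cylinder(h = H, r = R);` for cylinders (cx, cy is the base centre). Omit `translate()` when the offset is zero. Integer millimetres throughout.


translate([524, 594, 0]) cylinder(h = 2966, r = 96);


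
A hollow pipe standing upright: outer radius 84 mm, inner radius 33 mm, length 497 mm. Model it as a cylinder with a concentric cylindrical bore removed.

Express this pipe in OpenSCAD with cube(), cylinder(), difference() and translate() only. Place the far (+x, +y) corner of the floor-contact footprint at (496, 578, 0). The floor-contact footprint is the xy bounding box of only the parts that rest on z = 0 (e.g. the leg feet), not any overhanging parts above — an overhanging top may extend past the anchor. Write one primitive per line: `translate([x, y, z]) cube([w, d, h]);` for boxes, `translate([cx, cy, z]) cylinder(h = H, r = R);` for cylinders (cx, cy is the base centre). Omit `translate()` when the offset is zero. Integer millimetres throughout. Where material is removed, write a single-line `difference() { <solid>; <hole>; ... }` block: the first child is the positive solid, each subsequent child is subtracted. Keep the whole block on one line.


difference() { translate([412, 494, 0]) cylinder(h = 497, r = 84); translate([412, 494, 0]) cylinder(h = 497, r = 33); }


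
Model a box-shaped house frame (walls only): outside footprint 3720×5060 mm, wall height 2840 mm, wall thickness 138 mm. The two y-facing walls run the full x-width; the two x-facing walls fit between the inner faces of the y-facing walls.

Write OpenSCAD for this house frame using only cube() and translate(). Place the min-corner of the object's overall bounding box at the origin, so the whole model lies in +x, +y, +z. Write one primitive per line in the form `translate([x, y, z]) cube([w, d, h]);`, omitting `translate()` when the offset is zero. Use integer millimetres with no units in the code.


cube([3720, 138, 2840]);
translate([0, 4922, 0]) cube([3720, 138, 2840]);
translate([0, 138, 0]) cube([138, 4784, 2840]);
translate([3582, 138, 0]) cube([138, 4784, 2840]);


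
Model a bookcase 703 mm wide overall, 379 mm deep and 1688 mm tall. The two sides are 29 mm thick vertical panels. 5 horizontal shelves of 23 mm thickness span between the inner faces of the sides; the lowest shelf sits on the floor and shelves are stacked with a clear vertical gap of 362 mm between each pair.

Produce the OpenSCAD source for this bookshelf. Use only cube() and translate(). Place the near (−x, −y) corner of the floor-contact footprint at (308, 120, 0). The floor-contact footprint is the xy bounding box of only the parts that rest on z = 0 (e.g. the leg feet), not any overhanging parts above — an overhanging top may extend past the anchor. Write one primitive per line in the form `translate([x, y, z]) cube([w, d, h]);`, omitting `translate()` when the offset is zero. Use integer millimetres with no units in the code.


translate([308, 120, 0]) cube([29, 379, 1688]);
translate([982, 120, 0]) cube([29, 379, 1688]);
translate([337, 120, 0]) cube([645, 379, 23]);
translate([337, 120, 385]) cube([645, 379, 23]);
translate([337, 120, 770]) cube([645, 379, 23]);
translate([337, 120, 1155]) cube([645, 379, 23]);
translate([337, 120, 1540]) cube([645, 379, 23]);


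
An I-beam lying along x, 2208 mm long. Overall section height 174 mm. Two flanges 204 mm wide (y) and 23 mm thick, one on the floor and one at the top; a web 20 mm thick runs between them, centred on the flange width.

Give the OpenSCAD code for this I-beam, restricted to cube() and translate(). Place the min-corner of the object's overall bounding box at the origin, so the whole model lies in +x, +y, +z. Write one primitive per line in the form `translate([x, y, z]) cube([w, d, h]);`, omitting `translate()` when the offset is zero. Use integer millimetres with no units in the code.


cube([2208, 204, 23]);
translate([0, 92, 23]) cube([2208, 20, 128]);
translate([0, 0, 151]) cube([2208, 204, 23]);


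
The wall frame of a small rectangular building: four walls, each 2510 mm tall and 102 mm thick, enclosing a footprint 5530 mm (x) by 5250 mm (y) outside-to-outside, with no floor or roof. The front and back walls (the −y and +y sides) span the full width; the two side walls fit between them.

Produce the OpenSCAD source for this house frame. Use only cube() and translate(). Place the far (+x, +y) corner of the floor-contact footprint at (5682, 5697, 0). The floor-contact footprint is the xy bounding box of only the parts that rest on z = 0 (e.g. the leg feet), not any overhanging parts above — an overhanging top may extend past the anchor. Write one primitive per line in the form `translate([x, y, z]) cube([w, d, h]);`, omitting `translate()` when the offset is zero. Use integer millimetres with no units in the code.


translate([152, 447, 0]) cube([5530, 102, 2510]);
translate([152, 5595, 0]) cube([5530, 102, 2510]);
translate([152, 549, 0]) cube([102, 5046, 2510]);
translate([5580, 549, 0]) cube([102, 5046, 2510]);


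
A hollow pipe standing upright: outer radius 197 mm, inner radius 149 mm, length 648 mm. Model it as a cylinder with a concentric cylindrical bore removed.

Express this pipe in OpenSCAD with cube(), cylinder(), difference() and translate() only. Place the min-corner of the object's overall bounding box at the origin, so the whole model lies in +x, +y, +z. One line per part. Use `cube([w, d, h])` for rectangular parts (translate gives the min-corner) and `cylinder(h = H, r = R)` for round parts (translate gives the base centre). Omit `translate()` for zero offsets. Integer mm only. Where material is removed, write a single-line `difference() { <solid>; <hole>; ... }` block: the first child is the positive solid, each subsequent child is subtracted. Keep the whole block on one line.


difference() { translate([197, 197, 0]) cylinder(h = 648, r = 197); translate([197, 197, 0]) cylinder(h = 648, r = 149); }


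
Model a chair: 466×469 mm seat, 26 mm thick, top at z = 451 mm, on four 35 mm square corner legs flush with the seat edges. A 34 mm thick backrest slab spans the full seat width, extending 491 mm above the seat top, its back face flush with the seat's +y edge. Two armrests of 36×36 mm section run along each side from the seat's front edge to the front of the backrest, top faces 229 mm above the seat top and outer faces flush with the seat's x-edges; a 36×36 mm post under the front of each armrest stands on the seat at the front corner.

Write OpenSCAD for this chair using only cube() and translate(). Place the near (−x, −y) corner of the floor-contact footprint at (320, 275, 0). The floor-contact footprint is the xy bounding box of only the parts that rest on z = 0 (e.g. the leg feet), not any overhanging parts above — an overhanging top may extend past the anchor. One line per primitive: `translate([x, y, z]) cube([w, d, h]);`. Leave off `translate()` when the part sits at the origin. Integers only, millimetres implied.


// leg_h = 451 - 26 = 425
// arm post h = 229 - 36 = 193
translate([320, 275, 425]) cube([466, 469, 26]);
translate([320, 275, 0]) cube([35, 35, 425]);
translate([751, 275, 0]) cube([35, 35, 425]);
translate([320, 709, 0]) cube([35, 35, 425]);
translate([751, 709, 0]) cube([35, 35, 425]);
translate([320, 710, 451]) cube([466, 34, 491]);
translate([320, 275, 644]) cube([36, 435, 36]);
translate([750, 275, 644]) cube([36, 435, 36]);
translate([320, 275, 451]) cube([36, 36, 193]);
translate([750, 275, 451]) cube([36, 36, 193]);


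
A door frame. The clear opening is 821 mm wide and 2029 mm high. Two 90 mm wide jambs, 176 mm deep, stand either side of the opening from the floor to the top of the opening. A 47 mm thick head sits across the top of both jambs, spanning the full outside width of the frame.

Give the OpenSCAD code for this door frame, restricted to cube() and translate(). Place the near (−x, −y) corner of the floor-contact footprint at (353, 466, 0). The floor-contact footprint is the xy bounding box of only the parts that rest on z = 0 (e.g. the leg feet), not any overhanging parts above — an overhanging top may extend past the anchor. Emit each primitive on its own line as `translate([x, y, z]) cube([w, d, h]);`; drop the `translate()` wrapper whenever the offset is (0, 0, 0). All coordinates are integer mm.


translate([353, 466, 0]) cube([90, 176, 2029]);
translate([1264, 466, 0]) cube([90, 176, 2029]);
translate([353, 466, 2029]) cube([1001, 176, 47]);


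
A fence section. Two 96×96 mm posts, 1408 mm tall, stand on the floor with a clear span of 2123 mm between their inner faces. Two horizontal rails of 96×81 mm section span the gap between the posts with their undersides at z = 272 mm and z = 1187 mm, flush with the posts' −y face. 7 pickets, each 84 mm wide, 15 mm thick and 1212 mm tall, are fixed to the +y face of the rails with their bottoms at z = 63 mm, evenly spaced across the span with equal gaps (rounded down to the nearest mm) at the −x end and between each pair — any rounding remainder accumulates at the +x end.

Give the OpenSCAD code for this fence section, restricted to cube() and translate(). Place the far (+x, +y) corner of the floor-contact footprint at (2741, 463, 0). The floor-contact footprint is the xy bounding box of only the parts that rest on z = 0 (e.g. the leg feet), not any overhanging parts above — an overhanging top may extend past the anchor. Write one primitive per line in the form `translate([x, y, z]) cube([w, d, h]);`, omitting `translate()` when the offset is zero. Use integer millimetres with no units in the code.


translate([426, 367, 0]) cube([96, 96, 1408]);
translate([2645, 367, 0]) cube([96, 96, 1408]);
translate([522, 367, 272]) cube([2123, 96, 81]);
translate([522, 367, 1187]) cube([2123, 96, 81]);
translate([713, 463, 63]) cube([84, 15, 1212]);
translate([988, 463, 63]) cube([84, 15, 1212]);
translate([1263, 463, 63]) cube([84, 15, 1212]);
translate([1538, 463, 63]) cube([84, 15, 1212]);
translate([1813, 463, 63]) cube([84, 15, 1212]);
translate([2088, 463, 63]) cube([84, 15, 1212]);
translate([2363, 463, 63]) cube([84, 15, 1212]);
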